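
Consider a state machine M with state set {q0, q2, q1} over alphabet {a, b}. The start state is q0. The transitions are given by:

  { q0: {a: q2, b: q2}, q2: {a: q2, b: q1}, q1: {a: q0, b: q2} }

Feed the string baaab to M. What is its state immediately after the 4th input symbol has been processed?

q2

Trace: q0 -b-> q2 -a-> q2 -a-> q2 -a-> q2
After 4 symbols: q2.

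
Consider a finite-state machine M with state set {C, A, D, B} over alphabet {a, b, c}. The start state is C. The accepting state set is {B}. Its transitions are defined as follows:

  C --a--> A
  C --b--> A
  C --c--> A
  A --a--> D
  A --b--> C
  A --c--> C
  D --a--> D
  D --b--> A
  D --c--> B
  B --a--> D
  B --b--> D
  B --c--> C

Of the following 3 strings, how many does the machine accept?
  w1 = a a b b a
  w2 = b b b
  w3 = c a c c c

w1:
  start at C
  read 'a': C → A
  read 'a': A → D
  read 'b': D → A
  read 'b': A → C
  read 'a': C → A
  end A, rejected
w2:
  start at C
  read 'b': C → A
  read 'b': A → C
  read 'b': C → A
  end A, rejected
w3:
  start at C
  read 'c': C → A
  read 'a': A → D
  read 'c': D → B
  read 'c': B → C
  read 'c': C → A
  end A, rejected

0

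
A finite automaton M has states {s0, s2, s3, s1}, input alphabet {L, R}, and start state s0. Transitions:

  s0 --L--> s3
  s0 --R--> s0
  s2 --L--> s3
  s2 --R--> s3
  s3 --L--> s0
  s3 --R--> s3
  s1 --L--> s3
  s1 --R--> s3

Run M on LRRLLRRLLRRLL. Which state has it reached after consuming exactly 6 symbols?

start at s0
read 'L': s0 → s3
read 'R': s3 → s3
read 'R': s3 → s3
read 'L': s3 → s0
read 'L': s0 → s3
read 'R': s3 → s3
After 6 symbols: s3.

s3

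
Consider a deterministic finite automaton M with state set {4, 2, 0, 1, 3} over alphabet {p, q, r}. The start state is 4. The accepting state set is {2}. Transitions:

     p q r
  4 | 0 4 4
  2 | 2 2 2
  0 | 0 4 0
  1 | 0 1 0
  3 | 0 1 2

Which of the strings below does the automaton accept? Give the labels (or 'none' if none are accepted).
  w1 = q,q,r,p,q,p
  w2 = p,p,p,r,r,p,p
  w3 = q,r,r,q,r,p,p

none

w1: 4 → 4 → 4 → 4 → 0 → 4 → 0  → end 0, rejected
w2: 4 → 0 → 0 → 0 → 0 → 0 → 0 → 0  → end 0, rejected
w3: 4 → 4 → 4 → 4 → 4 → 4 → 0 → 0  → end 0, rejected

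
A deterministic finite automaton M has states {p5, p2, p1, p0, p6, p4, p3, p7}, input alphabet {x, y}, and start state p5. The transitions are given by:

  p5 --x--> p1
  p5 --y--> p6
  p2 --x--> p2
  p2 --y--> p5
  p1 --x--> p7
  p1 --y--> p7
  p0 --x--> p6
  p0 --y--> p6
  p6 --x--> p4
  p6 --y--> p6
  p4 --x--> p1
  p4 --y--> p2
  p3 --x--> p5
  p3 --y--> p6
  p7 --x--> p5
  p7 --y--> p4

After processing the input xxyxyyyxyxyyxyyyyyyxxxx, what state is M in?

p5

Trace: p5 -x-> p1 -x-> p7 -y-> p4 -x-> p1 -y-> p7 -y-> p4 -y-> p2 -x-> p2 -y-> p5 -x-> p1 -y-> p7 -y-> p4 -x-> p1 -y-> p7 -y-> p4 -y-> p2 -y-> p5 -y-> p6 -y-> p6 -x-> p4 -x-> p1 -x-> p7 -x-> p5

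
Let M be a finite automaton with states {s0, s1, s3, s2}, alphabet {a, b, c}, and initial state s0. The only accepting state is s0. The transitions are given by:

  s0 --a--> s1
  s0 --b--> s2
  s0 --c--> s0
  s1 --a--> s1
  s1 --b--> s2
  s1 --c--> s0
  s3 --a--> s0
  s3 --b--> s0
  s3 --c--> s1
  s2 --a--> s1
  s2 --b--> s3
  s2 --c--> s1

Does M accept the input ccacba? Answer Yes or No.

No

Trace: s0 -c-> s0 -c-> s0 -a-> s1 -c-> s0 -b-> s2 -a-> s1
End state s1 is not accepting.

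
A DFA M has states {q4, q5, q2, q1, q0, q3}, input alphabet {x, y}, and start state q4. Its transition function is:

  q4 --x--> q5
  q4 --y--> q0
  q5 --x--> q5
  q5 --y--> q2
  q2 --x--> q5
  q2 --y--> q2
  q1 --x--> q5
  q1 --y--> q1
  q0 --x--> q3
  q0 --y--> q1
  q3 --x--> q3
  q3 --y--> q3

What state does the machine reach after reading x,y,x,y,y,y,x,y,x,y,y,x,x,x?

q5

q4 → q5 → q2 → q5 → q2 → q2 → q2 → q5 → q2 → q5 → q2 → q2 → q5 → q5 → q5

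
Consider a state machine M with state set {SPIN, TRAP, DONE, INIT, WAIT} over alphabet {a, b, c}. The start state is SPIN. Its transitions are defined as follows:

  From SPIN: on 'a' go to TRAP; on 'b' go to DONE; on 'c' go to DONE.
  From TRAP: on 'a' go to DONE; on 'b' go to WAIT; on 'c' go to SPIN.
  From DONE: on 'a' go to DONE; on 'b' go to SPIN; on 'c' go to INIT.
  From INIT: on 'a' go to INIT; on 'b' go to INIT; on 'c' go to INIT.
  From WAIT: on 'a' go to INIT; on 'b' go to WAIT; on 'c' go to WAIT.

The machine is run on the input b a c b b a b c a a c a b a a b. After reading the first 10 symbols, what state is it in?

INIT

SPIN → DONE → DONE → INIT → INIT → INIT → INIT → INIT → INIT → INIT → INIT
After 10 symbols: INIT.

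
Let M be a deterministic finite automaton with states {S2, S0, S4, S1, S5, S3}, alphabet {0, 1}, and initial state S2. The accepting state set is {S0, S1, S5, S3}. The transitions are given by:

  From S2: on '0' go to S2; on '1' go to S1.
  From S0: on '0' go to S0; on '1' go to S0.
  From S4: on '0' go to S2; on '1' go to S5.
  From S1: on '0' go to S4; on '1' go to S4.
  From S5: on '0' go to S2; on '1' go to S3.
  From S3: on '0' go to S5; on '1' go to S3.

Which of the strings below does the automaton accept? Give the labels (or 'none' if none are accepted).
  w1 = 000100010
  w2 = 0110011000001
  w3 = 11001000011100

w1:
  start at S2
  read '0': S2 → S2
  read '0': S2 → S2
  read '0': S2 → S2
  read '1': S2 → S1
  read '0': S1 → S4
  read '0': S4 → S2
  read '0': S2 → S2
  read '1': S2 → S1
  read '0': S1 → S4
  end S4, rejected
w2:
  start at S2
  read '0': S2 → S2
  read '1': S2 → S1
  read '1': S1 → S4
  read '0': S4 → S2
  read '0': S2 → S2
  read '1': S2 → S1
  read '1': S1 → S4
  read '0': S4 → S2
  read '0': S2 → S2
  read '0': S2 → S2
  read '0': S2 → S2
  read '0': S2 → S2
  read '1': S2 → S1
  end S1, accepted
w3:
  start at S2
  read '1': S2 → S1
  read '1': S1 → S4
  read '0': S4 → S2
  read '0': S2 → S2
  read '1': S2 → S1
  read '0': S1 → S4
  read '0': S4 → S2
  read '0': S2 → S2
  read '0': S2 → S2
  read '1': S2 → S1
  read '1': S1 → S4
  read '1': S4 → S5
  read '0': S5 → S2
  read '0': S2 → S2
  end S2, rejected

w2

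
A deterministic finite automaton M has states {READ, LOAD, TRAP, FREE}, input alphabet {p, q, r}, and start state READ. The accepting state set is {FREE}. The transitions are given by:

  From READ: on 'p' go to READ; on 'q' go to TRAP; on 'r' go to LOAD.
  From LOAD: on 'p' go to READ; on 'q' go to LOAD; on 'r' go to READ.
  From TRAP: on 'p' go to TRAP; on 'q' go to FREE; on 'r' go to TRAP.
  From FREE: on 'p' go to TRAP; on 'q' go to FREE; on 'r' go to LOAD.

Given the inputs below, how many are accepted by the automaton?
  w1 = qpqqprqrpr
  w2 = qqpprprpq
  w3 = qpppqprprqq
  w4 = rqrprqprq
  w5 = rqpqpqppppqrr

2

w1: Trace: READ -q-> TRAP -p-> TRAP -q-> FREE -q-> FREE -p-> TRAP -r-> TRAP -q-> FREE -r-> LOAD -p-> READ -r-> LOAD  → end LOAD, rejected
w2: Trace: READ -q-> TRAP -q-> FREE -p-> TRAP -p-> TRAP -r-> TRAP -p-> TRAP -r-> TRAP -p-> TRAP -q-> FREE  → end FREE, accepted
w3: Trace: READ -q-> TRAP -p-> TRAP -p-> TRAP -p-> TRAP -q-> FREE -p-> TRAP -r-> TRAP -p-> TRAP -r-> TRAP -q-> FREE -q-> FREE  → end FREE, accepted
w4: Trace: READ -r-> LOAD -q-> LOAD -r-> READ -p-> READ -r-> LOAD -q-> LOAD -p-> READ -r-> LOAD -q-> LOAD  → end LOAD, rejected
w5: Trace: READ -r-> LOAD -q-> LOAD -p-> READ -q-> TRAP -p-> TRAP -q-> FREE -p-> TRAP -p-> TRAP -p-> TRAP -p-> TRAP -q-> FREE -r-> LOAD -r-> READ  → end READ, rejected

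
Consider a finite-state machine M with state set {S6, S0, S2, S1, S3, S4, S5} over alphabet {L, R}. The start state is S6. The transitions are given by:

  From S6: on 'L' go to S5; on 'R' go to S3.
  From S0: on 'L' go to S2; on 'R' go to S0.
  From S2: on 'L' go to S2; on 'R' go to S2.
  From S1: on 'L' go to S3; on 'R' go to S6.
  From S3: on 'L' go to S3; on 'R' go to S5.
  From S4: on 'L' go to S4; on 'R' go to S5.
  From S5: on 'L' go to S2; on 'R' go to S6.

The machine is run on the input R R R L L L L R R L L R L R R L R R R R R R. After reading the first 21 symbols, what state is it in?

start at S6
read 'R': S6 → S3
read 'R': S3 → S5
read 'R': S5 → S6
read 'L': S6 → S5
read 'L': S5 → S2
read 'L': S2 → S2
read 'L': S2 → S2
read 'R': S2 → S2
read 'R': S2 → S2
read 'L': S2 → S2
read 'L': S2 → S2
read 'R': S2 → S2
read 'L': S2 → S2
read 'R': S2 → S2
read 'R': S2 → S2
read 'L': S2 → S2
read 'R': S2 → S2
read 'R': S2 → S2
read 'R': S2 → S2
read 'R': S2 → S2
read 'R': S2 → S2
After 21 symbols: S2.

S2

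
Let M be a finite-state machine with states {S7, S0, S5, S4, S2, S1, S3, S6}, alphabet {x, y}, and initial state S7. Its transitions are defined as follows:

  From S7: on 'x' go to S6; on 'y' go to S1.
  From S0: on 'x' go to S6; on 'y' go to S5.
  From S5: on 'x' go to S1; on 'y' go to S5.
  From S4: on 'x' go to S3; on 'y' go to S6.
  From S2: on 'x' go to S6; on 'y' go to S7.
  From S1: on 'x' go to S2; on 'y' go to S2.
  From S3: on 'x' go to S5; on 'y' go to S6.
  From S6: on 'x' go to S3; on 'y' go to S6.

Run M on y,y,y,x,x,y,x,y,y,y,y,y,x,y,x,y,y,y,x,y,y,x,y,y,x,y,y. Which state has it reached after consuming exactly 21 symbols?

Trace: S7 -y-> S1 -y-> S2 -y-> S7 -x-> S6 -x-> S3 -y-> S6 -x-> S3 -y-> S6 -y-> S6 -y-> S6 -y-> S6 -y-> S6 -x-> S3 -y-> S6 -x-> S3 -y-> S6 -y-> S6 -y-> S6 -x-> S3 -y-> S6 -y-> S6
After 21 symbols: S6.

S6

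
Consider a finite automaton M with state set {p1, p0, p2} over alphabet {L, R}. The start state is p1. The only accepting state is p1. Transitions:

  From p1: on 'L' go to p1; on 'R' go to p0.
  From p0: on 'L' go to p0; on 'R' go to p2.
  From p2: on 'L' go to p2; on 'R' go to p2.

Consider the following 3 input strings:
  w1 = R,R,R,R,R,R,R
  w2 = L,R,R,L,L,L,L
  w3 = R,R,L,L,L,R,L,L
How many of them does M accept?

w1: Trace: p1 -R-> p0 -R-> p2 -R-> p2 -R-> p2 -R-> p2 -R-> p2 -R-> p2  → end p2, rejected
w2: Trace: p1 -L-> p1 -R-> p0 -R-> p2 -L-> p2 -L-> p2 -L-> p2 -L-> p2  → end p2, rejected
w3: Trace: p1 -R-> p0 -R-> p2 -L-> p2 -L-> p2 -L-> p2 -R-> p2 -L-> p2 -L-> p2  → end p2, rejected

0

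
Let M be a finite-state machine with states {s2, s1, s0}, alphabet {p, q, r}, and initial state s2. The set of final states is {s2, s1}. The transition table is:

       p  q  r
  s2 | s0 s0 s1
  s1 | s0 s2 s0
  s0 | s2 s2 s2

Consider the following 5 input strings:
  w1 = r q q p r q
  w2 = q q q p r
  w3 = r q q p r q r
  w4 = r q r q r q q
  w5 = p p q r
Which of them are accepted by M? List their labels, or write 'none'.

w1, w2, w3, w5

w1: s2 → s1 → s2 → s0 → s2 → s1 → s2  → end s2, accepted
w2: s2 → s0 → s2 → s0 → s2 → s1  → end s1, accepted
w3: s2 → s1 → s2 → s0 → s2 → s1 → s2 → s1  → end s1, accepted
w4: s2 → s1 → s2 → s1 → s2 → s1 → s2 → s0  → end s0, rejected
w5: s2 → s0 → s2 → s0 → s2  → end s2, accepted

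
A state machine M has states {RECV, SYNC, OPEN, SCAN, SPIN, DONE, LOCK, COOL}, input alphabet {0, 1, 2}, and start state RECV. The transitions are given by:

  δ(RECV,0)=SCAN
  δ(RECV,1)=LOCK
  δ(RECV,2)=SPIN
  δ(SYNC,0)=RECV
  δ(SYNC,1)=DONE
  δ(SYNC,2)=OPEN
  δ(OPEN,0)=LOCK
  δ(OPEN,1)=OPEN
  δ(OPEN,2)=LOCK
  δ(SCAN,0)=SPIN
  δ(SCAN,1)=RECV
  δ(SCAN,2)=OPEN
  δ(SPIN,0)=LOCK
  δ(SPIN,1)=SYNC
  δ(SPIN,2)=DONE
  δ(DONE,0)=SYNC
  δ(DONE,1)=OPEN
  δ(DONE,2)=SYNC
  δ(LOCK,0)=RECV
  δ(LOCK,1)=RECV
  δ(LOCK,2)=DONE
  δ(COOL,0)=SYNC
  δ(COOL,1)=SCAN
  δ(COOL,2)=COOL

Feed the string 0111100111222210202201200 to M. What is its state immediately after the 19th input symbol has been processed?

OPEN

start at RECV
read '0': RECV → SCAN
read '1': SCAN → RECV
read '1': RECV → LOCK
read '1': LOCK → RECV
read '1': RECV → LOCK
read '0': LOCK → RECV
read '0': RECV → SCAN
read '1': SCAN → RECV
read '1': RECV → LOCK
read '1': LOCK → RECV
read '2': RECV → SPIN
read '2': SPIN → DONE
read '2': DONE → SYNC
read '2': SYNC → OPEN
read '1': OPEN → OPEN
read '0': OPEN → LOCK
read '2': LOCK → DONE
read '0': DONE → SYNC
read '2': SYNC → OPEN
After 19 symbols: OPEN.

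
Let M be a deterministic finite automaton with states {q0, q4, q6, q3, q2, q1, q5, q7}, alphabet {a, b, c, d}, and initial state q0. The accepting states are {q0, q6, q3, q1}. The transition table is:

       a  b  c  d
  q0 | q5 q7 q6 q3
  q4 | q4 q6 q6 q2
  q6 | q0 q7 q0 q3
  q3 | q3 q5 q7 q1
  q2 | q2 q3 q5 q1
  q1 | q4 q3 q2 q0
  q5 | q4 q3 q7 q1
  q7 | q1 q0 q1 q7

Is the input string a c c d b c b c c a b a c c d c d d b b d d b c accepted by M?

Trace: q0 -a-> q5 -c-> q7 -c-> q1 -d-> q0 -b-> q7 -c-> q1 -b-> q3 -c-> q7 -c-> q1 -a-> q4 -b-> q6 -a-> q0 -c-> q6 -c-> q0 -d-> q3 -c-> q7 -d-> q7 -d-> q7 -b-> q0 -b-> q7 -d-> q7 -d-> q7 -b-> q0 -c-> q6
End state q6 is accepting.

Yes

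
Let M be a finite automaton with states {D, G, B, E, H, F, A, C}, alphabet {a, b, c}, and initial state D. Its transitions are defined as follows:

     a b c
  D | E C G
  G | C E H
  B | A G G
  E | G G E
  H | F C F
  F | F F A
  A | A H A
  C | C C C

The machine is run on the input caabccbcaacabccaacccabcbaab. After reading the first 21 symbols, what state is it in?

Trace: D -c-> G -a-> C -a-> C -b-> C -c-> C -c-> C -b-> C -c-> C -a-> C -a-> C -c-> C -a-> C -b-> C -c-> C -c-> C -a-> C -a-> C -c-> C -c-> C -c-> C -a-> C
After 21 symbols: C.

C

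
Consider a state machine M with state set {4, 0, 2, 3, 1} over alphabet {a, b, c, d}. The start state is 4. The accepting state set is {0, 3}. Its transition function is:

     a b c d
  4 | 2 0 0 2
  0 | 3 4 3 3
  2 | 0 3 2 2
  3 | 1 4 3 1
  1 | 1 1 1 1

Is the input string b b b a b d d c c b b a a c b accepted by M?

No

start at 4
read 'b': 4 → 0
read 'b': 0 → 4
read 'b': 4 → 0
read 'a': 0 → 3
read 'b': 3 → 4
read 'd': 4 → 2
read 'd': 2 → 2
read 'c': 2 → 2
read 'c': 2 → 2
read 'b': 2 → 3
read 'b': 3 → 4
read 'a': 4 → 2
read 'a': 2 → 0
read 'c': 0 → 3
read 'b': 3 → 4
End state 4 is not accepting.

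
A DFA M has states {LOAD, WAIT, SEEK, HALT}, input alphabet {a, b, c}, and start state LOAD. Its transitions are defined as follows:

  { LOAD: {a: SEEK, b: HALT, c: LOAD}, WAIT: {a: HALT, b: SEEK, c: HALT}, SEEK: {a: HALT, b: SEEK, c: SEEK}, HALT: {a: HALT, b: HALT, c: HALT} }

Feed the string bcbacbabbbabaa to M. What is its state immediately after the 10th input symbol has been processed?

HALT

LOAD → HALT → HALT → HALT → HALT → HALT → HALT → HALT → HALT → HALT → HALT
After 10 symbols: HALT.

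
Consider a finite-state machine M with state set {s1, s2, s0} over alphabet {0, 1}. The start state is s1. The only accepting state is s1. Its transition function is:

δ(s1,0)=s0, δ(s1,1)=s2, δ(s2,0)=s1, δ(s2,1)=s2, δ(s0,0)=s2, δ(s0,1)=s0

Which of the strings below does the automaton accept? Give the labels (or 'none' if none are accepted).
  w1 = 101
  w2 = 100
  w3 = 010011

none

w1:
  start at s1
  read '1': s1 → s2
  read '0': s2 → s1
  read '1': s1 → s2
  end s2, rejected
w2:
  start at s1
  read '1': s1 → s2
  read '0': s2 → s1
  read '0': s1 → s0
  end s0, rejected
w3:
  start at s1
  read '0': s1 → s0
  read '1': s0 → s0
  read '0': s0 → s2
  read '0': s2 → s1
  read '1': s1 → s2
  read '1': s2 → s2
  end s2, rejected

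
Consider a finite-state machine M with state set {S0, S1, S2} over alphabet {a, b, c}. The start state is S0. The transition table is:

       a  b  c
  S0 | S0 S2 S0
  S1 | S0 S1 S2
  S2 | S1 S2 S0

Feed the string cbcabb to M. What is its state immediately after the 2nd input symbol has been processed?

S2

start at S0
read 'c': S0 → S0
read 'b': S0 → S2
After 2 symbols: S2.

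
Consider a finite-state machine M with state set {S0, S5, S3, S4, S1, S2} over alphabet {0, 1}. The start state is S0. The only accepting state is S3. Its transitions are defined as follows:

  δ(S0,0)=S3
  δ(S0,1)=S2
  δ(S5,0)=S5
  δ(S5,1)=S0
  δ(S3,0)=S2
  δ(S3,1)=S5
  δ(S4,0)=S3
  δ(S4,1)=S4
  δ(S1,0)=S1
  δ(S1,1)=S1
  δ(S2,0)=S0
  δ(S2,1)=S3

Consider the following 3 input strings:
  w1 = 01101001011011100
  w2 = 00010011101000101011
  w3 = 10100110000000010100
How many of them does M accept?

1

w1:
  start at S0
  read '0': S0 → S3
  read '1': S3 → S5
  read '1': S5 → S0
  read '0': S0 → S3
  read '1': S3 → S5
  read '0': S5 → S5
  read '0': S5 → S5
  read '1': S5 → S0
  read '0': S0 → S3
  read '1': S3 → S5
  read '1': S5 → S0
  read '0': S0 → S3
  read '1': S3 → S5
  read '1': S5 → S0
  read '1': S0 → S2
  read '0': S2 → S0
  read '0': S0 → S3
  end S3, accepted
w2:
  start at S0
  read '0': S0 → S3
  read '0': S3 → S2
  read '0': S2 → S0
  read '1': S0 → S2
  read '0': S2 → S0
  read '0': S0 → S3
  read '1': S3 → S5
  read '1': S5 → S0
  read '1': S0 → S2
  read '0': S2 → S0
  read '1': S0 → S2
  read '0': S2 → S0
  read '0': S0 → S3
  read '0': S3 → S2
  read '1': S2 → S3
  read '0': S3 → S2
  read '1': S2 → S3
  read '0': S3 → S2
  read '1': S2 → S3
  read '1': S3 → S5
  end S5, rejected
w3:
  start at S0
  read '1': S0 → S2
  read '0': S2 → S0
  read '1': S0 → S2
  read '0': S2 → S0
  read '0': S0 → S3
  read '1': S3 → S5
  read '1': S5 → S0
  read '0': S0 → S3
  read '0': S3 → S2
  read '0': S2 → S0
  read '0': S0 → S3
  read '0': S3 → S2
  read '0': S2 → S0
  read '0': S0 → S3
  read '0': S3 → S2
  read '1': S2 → S3
  read '0': S3 → S2
  read '1': S2 → S3
  read '0': S3 → S2
  read '0': S2 → S0
  end S0, rejected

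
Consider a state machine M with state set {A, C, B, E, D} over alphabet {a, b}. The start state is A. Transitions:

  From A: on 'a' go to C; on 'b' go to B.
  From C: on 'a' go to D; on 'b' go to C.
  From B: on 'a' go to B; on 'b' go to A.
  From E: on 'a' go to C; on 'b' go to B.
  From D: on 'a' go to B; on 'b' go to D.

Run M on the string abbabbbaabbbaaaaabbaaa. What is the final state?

B

A → C → C → C → D → D → D → D → B → B → A → B → A → C → D → B → B → B → A → B → B → B → B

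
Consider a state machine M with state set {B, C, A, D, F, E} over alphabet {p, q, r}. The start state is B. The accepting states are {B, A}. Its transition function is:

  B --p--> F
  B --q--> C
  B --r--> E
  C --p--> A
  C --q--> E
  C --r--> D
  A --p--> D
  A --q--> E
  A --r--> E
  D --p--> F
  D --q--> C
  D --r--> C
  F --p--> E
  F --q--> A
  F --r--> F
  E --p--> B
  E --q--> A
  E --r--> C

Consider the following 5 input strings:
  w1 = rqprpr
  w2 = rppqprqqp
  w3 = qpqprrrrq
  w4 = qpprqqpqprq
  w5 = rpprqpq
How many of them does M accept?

1

w1:
  start at B
  read 'r': B → E
  read 'q': E → A
  read 'p': A → D
  read 'r': D → C
  read 'p': C → A
  read 'r': A → E
  end E, rejected
w2:
  start at B
  read 'r': B → E
  read 'p': E → B
  read 'p': B → F
  read 'q': F → A
  read 'p': A → D
  read 'r': D → C
  read 'q': C → E
  read 'q': E → A
  read 'p': A → D
  end D, rejected
w3:
  start at B
  read 'q': B → C
  read 'p': C → A
  read 'q': A → E
  read 'p': E → B
  read 'r': B → E
  read 'r': E → C
  read 'r': C → D
  read 'r': D → C
  read 'q': C → E
  end E, rejected
w4:
  start at B
  read 'q': B → C
  read 'p': C → A
  read 'p': A → D
  read 'r': D → C
  read 'q': C → E
  read 'q': E → A
  read 'p': A → D
  read 'q': D → C
  read 'p': C → A
  read 'r': A → E
  read 'q': E → A
  end A, accepted
w5:
  start at B
  read 'r': B → E
  read 'p': E → B
  read 'p': B → F
  read 'r': F → F
  read 'q': F → A
  read 'p': A → D
  read 'q': D → C
  end C, rejected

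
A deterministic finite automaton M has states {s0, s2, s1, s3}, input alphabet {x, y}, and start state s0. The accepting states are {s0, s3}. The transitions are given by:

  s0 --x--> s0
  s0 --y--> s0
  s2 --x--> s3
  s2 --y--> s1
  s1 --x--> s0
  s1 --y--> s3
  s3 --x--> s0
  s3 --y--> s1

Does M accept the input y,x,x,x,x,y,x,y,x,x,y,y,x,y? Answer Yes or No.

Yes

start at s0
read 'y': s0 → s0
read 'x': s0 → s0
read 'x': s0 → s0
read 'x': s0 → s0
read 'x': s0 → s0
read 'y': s0 → s0
read 'x': s0 → s0
read 'y': s0 → s0
read 'x': s0 → s0
read 'x': s0 → s0
read 'y': s0 → s0
read 'y': s0 → s0
read 'x': s0 → s0
read 'y': s0 → s0
End state s0 is accepting.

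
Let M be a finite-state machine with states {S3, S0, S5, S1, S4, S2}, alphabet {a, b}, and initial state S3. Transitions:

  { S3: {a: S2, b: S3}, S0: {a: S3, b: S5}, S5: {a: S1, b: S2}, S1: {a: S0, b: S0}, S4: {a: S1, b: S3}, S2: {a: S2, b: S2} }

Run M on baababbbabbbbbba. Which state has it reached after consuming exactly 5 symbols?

start at S3
read 'b': S3 → S3
read 'a': S3 → S2
read 'a': S2 → S2
read 'b': S2 → S2
read 'a': S2 → S2
After 5 symbols: S2.

S2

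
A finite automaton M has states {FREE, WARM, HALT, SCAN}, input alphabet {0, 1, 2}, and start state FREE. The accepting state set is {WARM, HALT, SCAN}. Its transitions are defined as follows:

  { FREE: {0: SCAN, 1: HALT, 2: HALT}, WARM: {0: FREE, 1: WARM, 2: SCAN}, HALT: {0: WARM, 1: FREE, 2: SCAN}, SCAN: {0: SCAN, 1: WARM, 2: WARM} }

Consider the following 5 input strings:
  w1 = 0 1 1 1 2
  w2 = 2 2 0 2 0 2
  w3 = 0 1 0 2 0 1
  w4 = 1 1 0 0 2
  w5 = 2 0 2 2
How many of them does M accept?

w1: Trace: FREE -0-> SCAN -1-> WARM -1-> WARM -1-> WARM -2-> SCAN  → end SCAN, accepted
w2: Trace: FREE -2-> HALT -2-> SCAN -0-> SCAN -2-> WARM -0-> FREE -2-> HALT  → end HALT, accepted
w3: Trace: FREE -0-> SCAN -1-> WARM -0-> FREE -2-> HALT -0-> WARM -1-> WARM  → end WARM, accepted
w4: Trace: FREE -1-> HALT -1-> FREE -0-> SCAN -0-> SCAN -2-> WARM  → end WARM, accepted
w5: Trace: FREE -2-> HALT -0-> WARM -2-> SCAN -2-> WARM  → end WARM, accepted

5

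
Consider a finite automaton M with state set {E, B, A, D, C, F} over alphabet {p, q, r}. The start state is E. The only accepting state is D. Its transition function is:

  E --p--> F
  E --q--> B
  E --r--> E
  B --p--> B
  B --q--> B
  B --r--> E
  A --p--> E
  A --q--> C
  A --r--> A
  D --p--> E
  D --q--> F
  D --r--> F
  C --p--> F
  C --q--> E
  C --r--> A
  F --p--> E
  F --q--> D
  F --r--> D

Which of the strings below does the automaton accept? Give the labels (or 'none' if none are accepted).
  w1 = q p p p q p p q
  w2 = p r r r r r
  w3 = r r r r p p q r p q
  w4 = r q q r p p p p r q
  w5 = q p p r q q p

w2, w3

w1:
  start at E
  read 'q': E → B
  read 'p': B → B
  read 'p': B → B
  read 'p': B → B
  read 'q': B → B
  read 'p': B → B
  read 'p': B → B
  read 'q': B → B
  end B, rejected
w2:
  start at E
  read 'p': E → F
  read 'r': F → D
  read 'r': D → F
  read 'r': F → D
  read 'r': D → F
  read 'r': F → D
  end D, accepted
w3:
  start at E
  read 'r': E → E
  read 'r': E → E
  read 'r': E → E
  read 'r': E → E
  read 'p': E → F
  read 'p': F → E
  read 'q': E → B
  read 'r': B → E
  read 'p': E → F
  read 'q': F → D
  end D, accepted
w4:
  start at E
  read 'r': E → E
  read 'q': E → B
  read 'q': B → B
  read 'r': B → E
  read 'p': E → F
  read 'p': F → E
  read 'p': E → F
  read 'p': F → E
  read 'r': E → E
  read 'q': E → B
  end B, rejected
w5:
  start at E
  read 'q': E → B
  read 'p': B → B
  read 'p': B → B
  read 'r': B → E
  read 'q': E → B
  read 'q': B → B
  read 'p': B → B
  end B, rejected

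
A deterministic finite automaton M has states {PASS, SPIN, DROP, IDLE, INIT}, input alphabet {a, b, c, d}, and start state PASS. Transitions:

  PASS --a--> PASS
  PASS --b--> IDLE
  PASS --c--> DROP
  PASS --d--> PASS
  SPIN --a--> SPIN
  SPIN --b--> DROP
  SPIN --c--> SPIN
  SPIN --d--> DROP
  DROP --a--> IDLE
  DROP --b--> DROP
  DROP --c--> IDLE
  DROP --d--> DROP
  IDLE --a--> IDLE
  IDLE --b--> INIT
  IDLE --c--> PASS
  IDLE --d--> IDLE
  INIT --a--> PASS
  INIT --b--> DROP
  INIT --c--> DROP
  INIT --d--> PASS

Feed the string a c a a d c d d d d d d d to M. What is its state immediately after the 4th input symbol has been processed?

IDLE

start at PASS
read 'a': PASS → PASS
read 'c': PASS → DROP
read 'a': DROP → IDLE
read 'a': IDLE → IDLE
After 4 symbols: IDLE.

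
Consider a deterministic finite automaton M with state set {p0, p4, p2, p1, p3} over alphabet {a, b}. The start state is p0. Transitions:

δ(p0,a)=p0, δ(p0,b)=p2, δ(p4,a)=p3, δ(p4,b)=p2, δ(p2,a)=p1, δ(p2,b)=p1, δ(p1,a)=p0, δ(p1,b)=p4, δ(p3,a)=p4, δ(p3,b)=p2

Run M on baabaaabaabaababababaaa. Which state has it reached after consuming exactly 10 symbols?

p0

Trace: p0 -b-> p2 -a-> p1 -a-> p0 -b-> p2 -a-> p1 -a-> p0 -a-> p0 -b-> p2 -a-> p1 -a-> p0
After 10 symbols: p0.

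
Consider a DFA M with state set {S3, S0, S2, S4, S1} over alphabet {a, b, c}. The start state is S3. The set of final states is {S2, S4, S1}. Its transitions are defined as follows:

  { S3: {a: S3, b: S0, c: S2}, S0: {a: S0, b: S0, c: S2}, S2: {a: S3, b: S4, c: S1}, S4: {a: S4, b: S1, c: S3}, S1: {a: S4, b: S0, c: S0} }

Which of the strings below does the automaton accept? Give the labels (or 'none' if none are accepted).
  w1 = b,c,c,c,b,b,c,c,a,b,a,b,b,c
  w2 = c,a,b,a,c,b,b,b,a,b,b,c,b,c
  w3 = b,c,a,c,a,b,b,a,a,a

w1

w1: S3 → S0 → S2 → S1 → S0 → S0 → S0 → S2 → S1 → S4 → S1 → S4 → S1 → S0 → S2  → end S2, accepted
w2: S3 → S2 → S3 → S0 → S0 → S2 → S4 → S1 → S0 → S0 → S0 → S0 → S2 → S4 → S3  → end S3, rejected
w3: S3 → S0 → S2 → S3 → S2 → S3 → S0 → S0 → S0 → S0 → S0  → end S0, rejected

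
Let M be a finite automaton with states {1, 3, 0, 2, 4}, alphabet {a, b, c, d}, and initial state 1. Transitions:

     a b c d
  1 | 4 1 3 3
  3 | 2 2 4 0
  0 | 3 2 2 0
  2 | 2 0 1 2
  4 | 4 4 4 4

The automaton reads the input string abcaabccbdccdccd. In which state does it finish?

4

1 → 4 → 4 → 4 → 4 → 4 → 4 → 4 → 4 → 4 → 4 → 4 → 4 → 4 → 4 → 4 → 4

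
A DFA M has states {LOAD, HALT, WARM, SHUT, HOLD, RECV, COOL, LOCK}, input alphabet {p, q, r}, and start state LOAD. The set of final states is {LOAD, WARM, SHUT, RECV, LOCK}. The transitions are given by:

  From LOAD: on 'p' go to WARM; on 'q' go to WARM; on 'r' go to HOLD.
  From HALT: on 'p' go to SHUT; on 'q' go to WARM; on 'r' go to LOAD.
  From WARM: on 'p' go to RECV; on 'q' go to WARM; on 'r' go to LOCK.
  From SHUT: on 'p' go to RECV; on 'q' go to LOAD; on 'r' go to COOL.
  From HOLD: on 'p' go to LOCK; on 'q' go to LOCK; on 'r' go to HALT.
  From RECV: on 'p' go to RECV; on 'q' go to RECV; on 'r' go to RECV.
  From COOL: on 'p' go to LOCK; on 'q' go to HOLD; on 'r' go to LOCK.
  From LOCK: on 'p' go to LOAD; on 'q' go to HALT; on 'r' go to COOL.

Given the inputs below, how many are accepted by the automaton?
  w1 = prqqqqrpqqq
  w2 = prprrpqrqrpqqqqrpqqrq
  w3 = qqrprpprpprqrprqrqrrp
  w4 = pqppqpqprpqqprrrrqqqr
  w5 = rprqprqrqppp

w1:
  start at LOAD
  read 'p': LOAD → WARM
  read 'r': WARM → LOCK
  read 'q': LOCK → HALT
  read 'q': HALT → WARM
  read 'q': WARM → WARM
  read 'q': WARM → WARM
  read 'r': WARM → LOCK
  read 'p': LOCK → LOAD
  read 'q': LOAD → WARM
  read 'q': WARM → WARM
  read 'q': WARM → WARM
  end WARM, accepted
w2:
  start at LOAD
  read 'p': LOAD → WARM
  read 'r': WARM → LOCK
  read 'p': LOCK → LOAD
  read 'r': LOAD → HOLD
  read 'r': HOLD → HALT
  read 'p': HALT → SHUT
  read 'q': SHUT → LOAD
  read 'r': LOAD → HOLD
  read 'q': HOLD → LOCK
  read 'r': LOCK → COOL
  read 'p': COOL → LOCK
  read 'q': LOCK → HALT
  read 'q': HALT → WARM
  read 'q': WARM → WARM
  read 'q': WARM → WARM
  read 'r': WARM → LOCK
  read 'p': LOCK → LOAD
  read 'q': LOAD → WARM
  read 'q': WARM → WARM
  read 'r': WARM → LOCK
  read 'q': LOCK → HALT
  end HALT, rejected
w3:
  start at LOAD
  read 'q': LOAD → WARM
  read 'q': WARM → WARM
  read 'r': WARM → LOCK
  read 'p': LOCK → LOAD
  read 'r': LOAD → HOLD
  read 'p': HOLD → LOCK
  read 'p': LOCK → LOAD
  read 'r': LOAD → HOLD
  read 'p': HOLD → LOCK
  read 'p': LOCK → LOAD
  read 'r': LOAD → HOLD
  read 'q': HOLD → LOCK
  read 'r': LOCK → COOL
  read 'p': COOL → LOCK
  read 'r': LOCK → COOL
  read 'q': COOL → HOLD
  read 'r': HOLD → HALT
  read 'q': HALT → WARM
  read 'r': WARM → LOCK
  read 'r': LOCK → COOL
  read 'p': COOL → LOCK
  end LOCK, accepted
w4:
  start at LOAD
  read 'p': LOAD → WARM
  read 'q': WARM → WARM
  read 'p': WARM → RECV
  read 'p': RECV → RECV
  read 'q': RECV → RECV
  read 'p': RECV → RECV
  read 'q': RECV → RECV
  read 'p': RECV → RECV
  read 'r': RECV → RECV
  read 'p': RECV → RECV
  read 'q': RECV → RECV
  read 'q': RECV → RECV
  read 'p': RECV → RECV
  read 'r': RECV → RECV
  read 'r': RECV → RECV
  read 'r': RECV → RECV
  read 'r': RECV → RECV
  read 'q': RECV → RECV
  read 'q': RECV → RECV
  read 'q': RECV → RECV
  read 'r': RECV → RECV
  end RECV, accepted
w5:
  start at LOAD
  read 'r': LOAD → HOLD
  read 'p': HOLD → LOCK
  read 'r': LOCK → COOL
  read 'q': COOL → HOLD
  read 'p': HOLD → LOCK
  read 'r': LOCK → COOL
  read 'q': COOL → HOLD
  read 'r': HOLD → HALT
  read 'q': HALT → WARM
  read 'p': WARM → RECV
  read 'p': RECV → RECV
  read 'p': RECV → RECV
  end RECV, accepted

4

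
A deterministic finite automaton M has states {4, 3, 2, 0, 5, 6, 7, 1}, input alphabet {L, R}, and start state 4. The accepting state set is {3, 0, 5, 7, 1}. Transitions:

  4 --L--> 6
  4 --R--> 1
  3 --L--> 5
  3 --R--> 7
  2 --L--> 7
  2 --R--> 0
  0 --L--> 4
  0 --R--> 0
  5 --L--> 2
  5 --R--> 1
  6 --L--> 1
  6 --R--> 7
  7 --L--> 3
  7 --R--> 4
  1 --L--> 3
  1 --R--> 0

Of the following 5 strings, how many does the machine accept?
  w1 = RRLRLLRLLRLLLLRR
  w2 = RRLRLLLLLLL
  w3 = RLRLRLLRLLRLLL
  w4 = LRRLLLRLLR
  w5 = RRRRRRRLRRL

2

w1:
  start at 4
  read 'R': 4 → 1
  read 'R': 1 → 0
  read 'L': 0 → 4
  read 'R': 4 → 1
  read 'L': 1 → 3
  read 'L': 3 → 5
  read 'R': 5 → 1
  read 'L': 1 → 3
  read 'L': 3 → 5
  read 'R': 5 → 1
  read 'L': 1 → 3
  read 'L': 3 → 5
  read 'L': 5 → 2
  read 'L': 2 → 7
  read 'R': 7 → 4
  read 'R': 4 → 1
  end 1, accepted
w2:
  start at 4
  read 'R': 4 → 1
  read 'R': 1 → 0
  read 'L': 0 → 4
  read 'R': 4 → 1
  read 'L': 1 → 3
  read 'L': 3 → 5
  read 'L': 5 → 2
  read 'L': 2 → 7
  read 'L': 7 → 3
  read 'L': 3 → 5
  read 'L': 5 → 2
  end 2, rejected
w3:
  start at 4
  read 'R': 4 → 1
  read 'L': 1 → 3
  read 'R': 3 → 7
  read 'L': 7 → 3
  read 'R': 3 → 7
  read 'L': 7 → 3
  read 'L': 3 → 5
  read 'R': 5 → 1
  read 'L': 1 → 3
  read 'L': 3 → 5
  read 'R': 5 → 1
  read 'L': 1 → 3
  read 'L': 3 → 5
  read 'L': 5 → 2
  end 2, rejected
w4:
  start at 4
  read 'L': 4 → 6
  read 'R': 6 → 7
  read 'R': 7 → 4
  read 'L': 4 → 6
  read 'L': 6 → 1
  read 'L': 1 → 3
  read 'R': 3 → 7
  read 'L': 7 → 3
  read 'L': 3 → 5
  read 'R': 5 → 1
  end 1, accepted
w5:
  start at 4
  read 'R': 4 → 1
  read 'R': 1 → 0
  read 'R': 0 → 0
  read 'R': 0 → 0
  read 'R': 0 → 0
  read 'R': 0 → 0
  read 'R': 0 → 0
  read 'L': 0 → 4
  read 'R': 4 → 1
  read 'R': 1 → 0
  read 'L': 0 → 4
  end 4, rejected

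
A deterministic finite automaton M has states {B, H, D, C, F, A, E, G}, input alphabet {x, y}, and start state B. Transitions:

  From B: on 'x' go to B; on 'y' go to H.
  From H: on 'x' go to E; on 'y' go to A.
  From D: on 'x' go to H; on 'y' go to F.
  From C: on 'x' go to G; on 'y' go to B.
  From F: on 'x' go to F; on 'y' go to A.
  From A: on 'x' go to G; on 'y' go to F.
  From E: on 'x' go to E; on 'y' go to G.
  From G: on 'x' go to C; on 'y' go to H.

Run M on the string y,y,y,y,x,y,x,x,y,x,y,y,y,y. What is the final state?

F

Trace: B -y-> H -y-> A -y-> F -y-> A -x-> G -y-> H -x-> E -x-> E -y-> G -x-> C -y-> B -y-> H -y-> A -y-> F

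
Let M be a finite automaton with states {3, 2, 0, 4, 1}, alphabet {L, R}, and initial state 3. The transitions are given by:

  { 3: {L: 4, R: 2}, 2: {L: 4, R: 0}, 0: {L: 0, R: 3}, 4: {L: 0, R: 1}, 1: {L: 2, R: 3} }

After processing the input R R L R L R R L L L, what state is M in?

0

3 → 2 → 0 → 0 → 3 → 4 → 1 → 3 → 4 → 0 → 0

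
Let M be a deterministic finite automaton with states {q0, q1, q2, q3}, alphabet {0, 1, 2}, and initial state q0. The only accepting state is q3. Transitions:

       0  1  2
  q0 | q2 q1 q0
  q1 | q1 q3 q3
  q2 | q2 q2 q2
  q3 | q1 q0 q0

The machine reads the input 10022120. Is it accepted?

No

q0 → q1 → q1 → q1 → q3 → q0 → q1 → q3 → q1
End state q1 is not accepting.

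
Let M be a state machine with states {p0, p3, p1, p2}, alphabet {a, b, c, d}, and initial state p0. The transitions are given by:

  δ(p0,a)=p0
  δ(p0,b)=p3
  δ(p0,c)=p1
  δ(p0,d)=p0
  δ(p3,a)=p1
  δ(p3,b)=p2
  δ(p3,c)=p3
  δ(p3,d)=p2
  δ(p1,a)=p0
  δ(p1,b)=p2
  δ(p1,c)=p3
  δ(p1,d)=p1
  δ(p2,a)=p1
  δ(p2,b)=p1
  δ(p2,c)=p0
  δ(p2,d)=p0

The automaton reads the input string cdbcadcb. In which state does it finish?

p2

Trace: p0 -c-> p1 -d-> p1 -b-> p2 -c-> p0 -a-> p0 -d-> p0 -c-> p1 -b-> p2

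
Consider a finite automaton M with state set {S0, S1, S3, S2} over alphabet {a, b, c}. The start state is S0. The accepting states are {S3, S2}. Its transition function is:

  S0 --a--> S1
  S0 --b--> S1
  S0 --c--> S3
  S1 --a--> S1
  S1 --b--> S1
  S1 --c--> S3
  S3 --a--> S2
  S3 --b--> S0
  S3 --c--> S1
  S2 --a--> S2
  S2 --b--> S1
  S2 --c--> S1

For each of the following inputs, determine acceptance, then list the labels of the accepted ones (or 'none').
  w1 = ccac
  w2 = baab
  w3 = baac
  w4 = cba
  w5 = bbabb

w1: S0 → S3 → S1 → S1 → S3  → end S3, accepted
w2: S0 → S1 → S1 → S1 → S1  → end S1, rejected
w3: S0 → S1 → S1 → S1 → S3  → end S3, accepted
w4: S0 → S3 → S0 → S1  → end S1, rejected
w5: S0 → S1 → S1 → S1 → S1 → S1  → end S1, rejected

w1, w3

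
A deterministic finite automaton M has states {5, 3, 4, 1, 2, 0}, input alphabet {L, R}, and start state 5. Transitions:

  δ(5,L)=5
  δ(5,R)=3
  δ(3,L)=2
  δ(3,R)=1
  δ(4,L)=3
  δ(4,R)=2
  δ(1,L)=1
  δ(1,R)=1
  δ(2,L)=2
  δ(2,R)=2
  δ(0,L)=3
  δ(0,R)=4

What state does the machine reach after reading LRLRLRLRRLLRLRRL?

2

start at 5
read 'L': 5 → 5
read 'R': 5 → 3
read 'L': 3 → 2
read 'R': 2 → 2
read 'L': 2 → 2
read 'R': 2 → 2
read 'L': 2 → 2
read 'R': 2 → 2
read 'R': 2 → 2
read 'L': 2 → 2
read 'L': 2 → 2
read 'R': 2 → 2
read 'L': 2 → 2
read 'R': 2 → 2
read 'R': 2 → 2
read 'L': 2 → 2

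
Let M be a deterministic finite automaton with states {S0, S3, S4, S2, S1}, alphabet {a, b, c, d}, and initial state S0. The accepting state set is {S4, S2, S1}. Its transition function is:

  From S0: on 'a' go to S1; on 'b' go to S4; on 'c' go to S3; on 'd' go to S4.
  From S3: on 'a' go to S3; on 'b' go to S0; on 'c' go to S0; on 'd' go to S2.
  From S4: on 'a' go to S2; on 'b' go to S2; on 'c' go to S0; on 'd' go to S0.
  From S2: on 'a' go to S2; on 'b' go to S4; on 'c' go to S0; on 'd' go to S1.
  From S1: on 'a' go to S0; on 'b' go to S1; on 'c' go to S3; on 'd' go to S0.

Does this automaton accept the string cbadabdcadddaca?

No

S0 → S3 → S0 → S1 → S0 → S1 → S1 → S0 → S3 → S3 → S2 → S1 → S0 → S1 → S3 → S3
End state S3 is not accepting.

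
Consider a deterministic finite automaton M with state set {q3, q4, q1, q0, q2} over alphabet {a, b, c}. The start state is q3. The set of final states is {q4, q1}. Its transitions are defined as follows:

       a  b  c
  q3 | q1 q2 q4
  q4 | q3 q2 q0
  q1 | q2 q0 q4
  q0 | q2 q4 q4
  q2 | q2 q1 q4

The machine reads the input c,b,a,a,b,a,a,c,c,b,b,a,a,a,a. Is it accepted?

No

start at q3
read 'c': q3 → q4
read 'b': q4 → q2
read 'a': q2 → q2
read 'a': q2 → q2
read 'b': q2 → q1
read 'a': q1 → q2
read 'a': q2 → q2
read 'c': q2 → q4
read 'c': q4 → q0
read 'b': q0 → q4
read 'b': q4 → q2
read 'a': q2 → q2
read 'a': q2 → q2
read 'a': q2 → q2
read 'a': q2 → q2
End state q2 is not accepting.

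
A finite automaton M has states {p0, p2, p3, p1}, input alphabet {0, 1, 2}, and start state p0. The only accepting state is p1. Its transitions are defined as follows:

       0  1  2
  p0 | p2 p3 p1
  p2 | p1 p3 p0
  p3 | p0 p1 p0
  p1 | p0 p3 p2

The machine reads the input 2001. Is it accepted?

p0 → p1 → p0 → p2 → p3
End state p3 is not accepting.

No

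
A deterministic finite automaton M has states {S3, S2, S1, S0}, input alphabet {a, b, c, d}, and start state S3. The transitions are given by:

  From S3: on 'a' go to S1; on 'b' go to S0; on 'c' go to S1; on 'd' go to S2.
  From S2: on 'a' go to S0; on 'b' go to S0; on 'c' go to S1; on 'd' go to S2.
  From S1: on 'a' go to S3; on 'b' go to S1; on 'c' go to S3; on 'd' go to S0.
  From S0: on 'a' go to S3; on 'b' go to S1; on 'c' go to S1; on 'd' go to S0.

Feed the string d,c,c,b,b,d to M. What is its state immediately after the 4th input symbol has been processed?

S3 → S2 → S1 → S3 → S0
After 4 symbols: S0.

S0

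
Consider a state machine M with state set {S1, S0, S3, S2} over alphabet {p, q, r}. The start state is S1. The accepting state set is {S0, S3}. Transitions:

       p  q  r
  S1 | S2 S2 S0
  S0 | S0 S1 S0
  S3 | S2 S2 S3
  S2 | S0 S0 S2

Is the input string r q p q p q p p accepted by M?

Trace: S1 -r-> S0 -q-> S1 -p-> S2 -q-> S0 -p-> S0 -q-> S1 -p-> S2 -p-> S0
End state S0 is accepting.

Yes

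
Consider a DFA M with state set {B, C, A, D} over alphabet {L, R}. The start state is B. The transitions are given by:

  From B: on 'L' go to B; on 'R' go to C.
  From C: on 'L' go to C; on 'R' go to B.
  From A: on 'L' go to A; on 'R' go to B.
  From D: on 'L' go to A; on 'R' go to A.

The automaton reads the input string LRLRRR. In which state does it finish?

B → B → C → C → B → C → B

B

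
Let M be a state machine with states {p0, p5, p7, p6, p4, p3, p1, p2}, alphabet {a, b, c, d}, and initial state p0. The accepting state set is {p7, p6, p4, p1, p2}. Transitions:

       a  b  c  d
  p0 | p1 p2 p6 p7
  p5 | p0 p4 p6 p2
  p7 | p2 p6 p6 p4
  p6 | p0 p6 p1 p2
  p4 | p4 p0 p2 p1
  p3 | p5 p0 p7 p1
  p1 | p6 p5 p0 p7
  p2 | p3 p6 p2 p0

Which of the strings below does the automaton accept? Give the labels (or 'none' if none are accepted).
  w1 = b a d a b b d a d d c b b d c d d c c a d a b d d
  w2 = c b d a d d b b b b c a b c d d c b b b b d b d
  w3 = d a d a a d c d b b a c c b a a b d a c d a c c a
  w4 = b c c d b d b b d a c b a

w1:
  start at p0
  read 'b': p0 → p2
  read 'a': p2 → p3
  read 'd': p3 → p1
  read 'a': p1 → p6
  read 'b': p6 → p6
  read 'b': p6 → p6
  read 'd': p6 → p2
  read 'a': p2 → p3
  read 'd': p3 → p1
  read 'd': p1 → p7
  read 'c': p7 → p6
  read 'b': p6 → p6
  read 'b': p6 → p6
  read 'd': p6 → p2
  read 'c': p2 → p2
  read 'd': p2 → p0
  read 'd': p0 → p7
  read 'c': p7 → p6
  read 'c': p6 → p1
  read 'a': p1 → p6
  read 'd': p6 → p2
  read 'a': p2 → p3
  read 'b': p3 → p0
  read 'd': p0 → p7
  read 'd': p7 → p4
  end p4, accepted
w2:
  start at p0
  read 'c': p0 → p6
  read 'b': p6 → p6
  read 'd': p6 → p2
  read 'a': p2 → p3
  read 'd': p3 → p1
  read 'd': p1 → p7
  read 'b': p7 → p6
  read 'b': p6 → p6
  read 'b': p6 → p6
  read 'b': p6 → p6
  read 'c': p6 → p1
  read 'a': p1 → p6
  read 'b': p6 → p6
  read 'c': p6 → p1
  read 'd': p1 → p7
  read 'd': p7 → p4
  read 'c': p4 → p2
  read 'b': p2 → p6
  read 'b': p6 → p6
  read 'b': p6 → p6
  read 'b': p6 → p6
  read 'd': p6 → p2
  read 'b': p2 → p6
  read 'd': p6 → p2
  end p2, accepted
w3:
  start at p0
  read 'd': p0 → p7
  read 'a': p7 → p2
  read 'd': p2 → p0
  read 'a': p0 → p1
  read 'a': p1 → p6
  read 'd': p6 → p2
  read 'c': p2 → p2
  read 'd': p2 → p0
  read 'b': p0 → p2
  read 'b': p2 → p6
  read 'a': p6 → p0
  read 'c': p0 → p6
  read 'c': p6 → p1
  read 'b': p1 → p5
  read 'a': p5 → p0
  read 'a': p0 → p1
  read 'b': p1 → p5
  read 'd': p5 → p2
  read 'a': p2 → p3
  read 'c': p3 → p7
  read 'd': p7 → p4
  read 'a': p4 → p4
  read 'c': p4 → p2
  read 'c': p2 → p2
  read 'a': p2 → p3
  end p3, rejected
w4:
  start at p0
  read 'b': p0 → p2
  read 'c': p2 → p2
  read 'c': p2 → p2
  read 'd': p2 → p0
  read 'b': p0 → p2
  read 'd': p2 → p0
  read 'b': p0 → p2
  read 'b': p2 → p6
  read 'd': p6 → p2
  read 'a': p2 → p3
  read 'c': p3 → p7
  read 'b': p7 → p6
  read 'a': p6 → p0
  end p0, rejected

w1, w2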